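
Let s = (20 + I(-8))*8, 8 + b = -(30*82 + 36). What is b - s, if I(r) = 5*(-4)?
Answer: -2504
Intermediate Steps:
I(r) = -20
b = -2504 (b = -8 - (30*82 + 36) = -8 - (2460 + 36) = -8 - 1*2496 = -8 - 2496 = -2504)
s = 0 (s = (20 - 20)*8 = 0*8 = 0)
b - s = -2504 - 1*0 = -2504 + 0 = -2504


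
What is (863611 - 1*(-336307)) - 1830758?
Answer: -630840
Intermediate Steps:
(863611 - 1*(-336307)) - 1830758 = (863611 + 336307) - 1830758 = 1199918 - 1830758 = -630840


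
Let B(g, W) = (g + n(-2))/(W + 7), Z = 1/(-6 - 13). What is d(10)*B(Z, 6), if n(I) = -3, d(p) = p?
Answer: -580/247 ≈ -2.3482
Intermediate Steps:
Z = -1/19 (Z = 1/(-19) = -1/19 ≈ -0.052632)
B(g, W) = (-3 + g)/(7 + W) (B(g, W) = (g - 3)/(W + 7) = (-3 + g)/(7 + W))
d(10)*B(Z, 6) = 10*((-3 - 1/19)/(7 + 6)) = 10*(-58/19/13) = 10*((1/13)*(-58/19)) = 10*(-58/247) = -580/247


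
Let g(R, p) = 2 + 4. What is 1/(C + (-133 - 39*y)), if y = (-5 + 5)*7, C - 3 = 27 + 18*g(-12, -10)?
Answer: ⅕ ≈ 0.20000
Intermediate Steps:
g(R, p) = 6
C = 138 (C = 3 + (27 + 18*6) = 3 + (27 + 108) = 3 + 135 = 138)
y = 0 (y = 0*7 = 0)
1/(C + (-133 - 39*y)) = 1/(138 + (-133 - 39*0)) = 1/(138 + (-133 + 0)) = 1/(138 - 133) = 1/5 = ⅕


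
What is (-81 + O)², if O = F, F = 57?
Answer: 576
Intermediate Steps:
O = 57
(-81 + O)² = (-81 + 57)² = (-24)² = 576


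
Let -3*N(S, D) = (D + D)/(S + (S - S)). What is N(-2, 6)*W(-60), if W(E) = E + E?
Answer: -240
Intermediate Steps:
W(E) = 2*E
N(S, D) = -2*D/(3*S) (N(S, D) = -(D + D)/(3*(S + (S - S))) = -2*D/(3*(S + 0)) = -2*D/(3*S))
N(-2, 6)*W(-60) = (-⅔*6/(-2))*(2*(-60)) = -⅔*6*(-½)*(-120) = 2*(-120) = -240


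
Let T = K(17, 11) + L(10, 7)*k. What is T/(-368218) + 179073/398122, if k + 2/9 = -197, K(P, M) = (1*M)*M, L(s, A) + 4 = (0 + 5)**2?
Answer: 101307926653/219893529894 ≈ 0.46071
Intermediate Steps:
L(s, A) = 21 (L(s, A) = -4 + (0 + 5)**2 = -4 + 5**2 = -4 + 25 = 21)
K(P, M) = M**2 (K(P, M) = M*M = M**2)
k = -1775/9 (k = -2/9 - 197 = -1775/9 ≈ -197.22)
T = -12062/3 (T = 11**2 + 21*(-1775/9) = 121 - 12425/3 = -12062/3 ≈ -4020.7)
T/(-368218) + 179073/398122 = -12062/3/(-368218) + 179073/398122 = -12062/3*(-1/368218) + 179073*(1/398122) = 6031/552327 + 179073/398122 = 101307926653/219893529894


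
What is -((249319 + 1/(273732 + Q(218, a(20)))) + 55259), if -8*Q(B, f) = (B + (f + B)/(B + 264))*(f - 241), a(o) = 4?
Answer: -164543119874930/540233109 ≈ -3.0458e+5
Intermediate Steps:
Q(B, f) = -(-241 + f)*(B + (B + f)/(264 + B))/8 (Q(B, f) = -(B + (f + B)/(B + 264))*(f - 241)/8 = -(B + (B + f)/(264 + B))*(-241 + f)/8 = -(-241 + f)*(B + (B + f)/(264 + B))/8)
-((249319 + 1/(273732 + Q(218, a(20)))) + 55259) = -((249319 + 1/(273732 + (-1*4**2 + 241*4 + 241*218**2 + 63865*218 - 1*4*218**2 - 265*218*4)/(8*(264 + 218)))) + 55259) = -((249319 + 1/(273732 + (1/8)*(-1*16 + 964 + 241*47524 + 13922570 - 1*4*47524 - 231080)/482)) + 55259) = -((249319 + 1/(273732 + (1/8)*(1/482)*(-16 + 964 + 11453284 + 13922570 - 190096 - 231080))) + 55259) = -((249319 + 1/(273732 + (1/8)*(1/482)*24955626)) + 55259) = -((249319 + 1/(273732 + 12477813/1928)) + 55259) = -((249319 + 1/(540233109/1928)) + 55259) = -((249319 + 1928/540233109) + 55259) = -(134690378504699/540233109 + 55259) = -1*164543119874930/540233109 = -164543119874930/540233109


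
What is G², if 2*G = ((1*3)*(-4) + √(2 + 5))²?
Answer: (12 - √7)⁴/4 ≈ 1914.1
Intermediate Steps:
G = (-12 + √7)²/2 (G = ((1*3)*(-4) + √(2 + 5))²/2 = (3*(-4) + √7)²/2 = (-12 + √7)²/2 ≈ 43.751)
G² = ((12 - √7)²/2)² = (12 - √7)⁴/4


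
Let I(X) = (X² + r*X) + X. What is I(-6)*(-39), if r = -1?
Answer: -1404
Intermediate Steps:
I(X) = X² (I(X) = (X² - X) + X = X²)
I(-6)*(-39) = (-6)²*(-39) = 36*(-39) = -1404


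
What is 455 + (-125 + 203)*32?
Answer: 2951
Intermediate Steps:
455 + (-125 + 203)*32 = 455 + 78*32 = 455 + 2496 = 2951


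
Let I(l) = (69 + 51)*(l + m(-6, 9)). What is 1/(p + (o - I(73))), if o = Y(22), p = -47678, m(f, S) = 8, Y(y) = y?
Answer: -1/57376 ≈ -1.7429e-5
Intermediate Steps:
o = 22
I(l) = 960 + 120*l (I(l) = (69 + 51)*(l + 8) = 120*(8 + l) = 960 + 120*l)
1/(p + (o - I(73))) = 1/(-47678 + (22 - (960 + 120*73))) = 1/(-47678 + (22 - (960 + 8760))) = 1/(-47678 + (22 - 1*9720)) = 1/(-47678 + (22 - 9720)) = 1/(-47678 - 9698) = 1/(-57376) = -1/57376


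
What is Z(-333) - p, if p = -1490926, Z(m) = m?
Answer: 1490593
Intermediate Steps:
Z(-333) - p = -333 - 1*(-1490926) = -333 + 1490926 = 1490593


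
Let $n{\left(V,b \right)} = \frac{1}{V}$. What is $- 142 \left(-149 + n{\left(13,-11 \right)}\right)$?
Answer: $\frac{274912}{13} \approx 21147.0$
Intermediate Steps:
$- 142 \left(-149 + n{\left(13,-11 \right)}\right) = - 142 \left(-149 + \frac{1}{13}\right) = \left(-142\right) \left(- \frac{1936}{13}\right) = \frac{274912}{13}$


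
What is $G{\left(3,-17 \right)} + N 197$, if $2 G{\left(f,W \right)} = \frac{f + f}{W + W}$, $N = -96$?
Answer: $- \frac{643011}{34} \approx -18912.0$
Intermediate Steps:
$G{\left(f,W \right)} = \frac{f}{2 W}$ ($G{\left(f,W \right)} = \frac{\left(f + f\right) \frac{1}{W + W}}{2} = \frac{2 f \frac{1}{2 W}}{2} = \frac{f \frac{1}{W}}{2} = \frac{f}{2 W}$)
$G{\left(3,-17 \right)} + N 197 = \frac{1}{2} \cdot 3 \frac{1}{-17} - 18912 = \frac{1}{2} \cdot 3 \left(- \frac{1}{17}\right) - 18912 = - \frac{3}{34} - 18912 = - \frac{643011}{34}$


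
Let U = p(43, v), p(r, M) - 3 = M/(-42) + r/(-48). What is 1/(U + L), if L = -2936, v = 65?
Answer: -336/986309 ≈ -0.00034066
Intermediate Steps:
p(r, M) = 3 - M/42 - r/48 (p(r, M) = 3 + (M/(-42) + r/(-48)) = 3 + (M*(-1/42) + r*(-1/48)) = 3 + (-M/42 - r/48) = 3 - M/42 - r/48)
U = 187/336 (U = 3 - 1/42*65 - 1/48*43 = 3 - 65/42 - 43/48 = 187/336 ≈ 0.55655)
1/(U + L) = 1/(187/336 - 2936) = 1/(-986309/336) = -336/986309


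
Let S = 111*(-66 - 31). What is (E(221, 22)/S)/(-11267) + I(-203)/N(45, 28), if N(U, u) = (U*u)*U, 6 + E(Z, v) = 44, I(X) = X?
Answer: -61714633/17239043700 ≈ -0.0035799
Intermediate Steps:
E(Z, v) = 38 (E(Z, v) = -6 + 44 = 38)
N(U, u) = u*U**2
S = -10767 (S = 111*(-97) = -10767)
(E(221, 22)/S)/(-11267) + I(-203)/N(45, 28) = (38/(-10767))/(-11267) - 203/(28*45**2) = (38*(-1/10767))*(-1/11267) - 203/(28*2025) = -38/10767*(-1/11267) - 203/56700 = 2/6384831 - 203*1/56700 = 2/6384831 - 29/8100 = -61714633/17239043700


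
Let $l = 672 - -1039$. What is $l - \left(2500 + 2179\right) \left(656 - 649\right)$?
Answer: $-31042$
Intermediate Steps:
$l = 1711$ ($l = 672 + 1039 = 1711$)
$l - \left(2500 + 2179\right) \left(656 - 649\right) = 1711 - \left(2500 + 2179\right) \left(656 - 649\right) = 1711 - 4679 \cdot 7 = 1711 - 32753 = -31042$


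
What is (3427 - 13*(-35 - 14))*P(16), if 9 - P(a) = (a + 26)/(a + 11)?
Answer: 272288/9 ≈ 30254.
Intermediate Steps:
P(a) = 9 - (26 + a)/(11 + a) (P(a) = 9 - (a + 26)/(a + 11) = 9 - (26 + a)/(11 + a))
(3427 - 13*(-35 - 14))*P(16) = (3427 - 13*(-35 - 14))*((73 + 8*16)/(11 + 16)) = (3427 - 13*(-49))*((73 + 128)/27) = (3427 + 637)*((1/27)*201) = 4064*(67/9) = 272288/9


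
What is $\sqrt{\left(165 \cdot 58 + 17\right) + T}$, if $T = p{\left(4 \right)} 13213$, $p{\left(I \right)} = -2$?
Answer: $3 i \sqrt{1871} \approx 129.77 i$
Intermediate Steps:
$T = -26426$ ($T = \left(-2\right) 13213 = -26426$)
$\sqrt{\left(165 \cdot 58 + 17\right) + T} = \sqrt{\left(165 \cdot 58 + 17\right) - 26426} = \sqrt{\left(9570 + 17\right) - 26426} = \sqrt{9587 - 26426} = \sqrt{-16839} = 3 i \sqrt{1871}$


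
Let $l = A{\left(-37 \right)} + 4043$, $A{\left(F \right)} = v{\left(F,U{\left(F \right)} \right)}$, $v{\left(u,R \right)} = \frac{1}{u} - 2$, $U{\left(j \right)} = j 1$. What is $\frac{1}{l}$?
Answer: $\frac{37}{149516} \approx 0.00024746$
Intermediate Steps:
$U{\left(j \right)} = j$
$v{\left(u,R \right)} = -2 + \frac{1}{u}$
$A{\left(F \right)} = -2 + \frac{1}{F}$
$l = \frac{149516}{37}$ ($l = \left(-2 + \frac{1}{-37}\right) + 4043 = \left(-2 - \frac{1}{37}\right) + 4043 = - \frac{75}{37} + 4043 = \frac{149516}{37} \approx 4041.0$)
$\frac{1}{l} = \frac{1}{\frac{149516}{37}} = \frac{37}{149516}$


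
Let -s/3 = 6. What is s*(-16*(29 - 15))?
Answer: 4032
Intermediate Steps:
s = -18 (s = -3*6 = -18)
s*(-16*(29 - 15)) = -(-288)*(29 - 15) = -(-288)*14 = -18*(-224) = 4032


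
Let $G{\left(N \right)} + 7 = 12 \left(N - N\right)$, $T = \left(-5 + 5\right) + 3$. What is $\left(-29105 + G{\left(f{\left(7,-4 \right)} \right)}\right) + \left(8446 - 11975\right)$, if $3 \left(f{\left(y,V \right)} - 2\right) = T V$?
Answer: $-32641$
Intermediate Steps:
$T = 3$ ($T = 0 + 3 = 3$)
$f{\left(y,V \right)} = 2 + V$ ($f{\left(y,V \right)} = 2 + \frac{3 V}{3} = 2 + V$)
$G{\left(N \right)} = -7$ ($G{\left(N \right)} = -7 + 12 \left(N - N\right) = -7 + 12 \cdot 0 = -7 + 0 = -7$)
$\left(-29105 + G{\left(f{\left(7,-4 \right)} \right)}\right) + \left(8446 - 11975\right) = \left(-29105 - 7\right) + \left(8446 - 11975\right) = -29112 + \left(8446 - 11975\right) = -29112 - 3529 = -32641$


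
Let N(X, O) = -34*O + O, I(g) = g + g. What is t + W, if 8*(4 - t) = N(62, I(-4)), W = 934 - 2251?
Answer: -1346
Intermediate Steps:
I(g) = 2*g
N(X, O) = -33*O
W = -1317
t = -29 (t = 4 - (-33)*2*(-4)/8 = 4 - (-33)*(-8)/8 = 4 - ⅛*264 = 4 - 33 = -29)
t + W = -29 - 1317 = -1346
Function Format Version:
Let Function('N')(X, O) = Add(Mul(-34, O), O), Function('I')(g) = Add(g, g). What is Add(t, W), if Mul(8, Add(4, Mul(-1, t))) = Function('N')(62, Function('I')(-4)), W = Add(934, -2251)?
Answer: -1346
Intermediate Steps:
Function('I')(g) = Mul(2, g)
Function('N')(X, O) = Mul(-33, O)
W = -1317
t = -29 (t = Add(4, Mul(Rational(-1, 8), Mul(-33, Mul(2, -4)))) = Add(4, Mul(Rational(-1, 8), Mul(-33, -8))) = Add(4, Mul(Rational(-1, 8), 264)) = Add(4, -33) = -29)
Add(t, W) = Add(-29, -1317) = -1346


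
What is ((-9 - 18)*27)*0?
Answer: 0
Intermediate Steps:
((-9 - 18)*27)*0 = -27*27*0 = -729*0 = 0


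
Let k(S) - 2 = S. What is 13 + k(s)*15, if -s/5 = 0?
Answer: 43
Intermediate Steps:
s = 0 (s = -5*0 = 0)
k(S) = 2 + S
13 + k(s)*15 = 13 + (2 + 0)*15 = 13 + 2*15 = 13 + 30 = 43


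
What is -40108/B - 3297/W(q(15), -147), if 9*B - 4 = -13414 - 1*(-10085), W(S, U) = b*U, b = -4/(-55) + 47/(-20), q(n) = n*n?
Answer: 23491496/237975 ≈ 98.714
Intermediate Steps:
q(n) = n²
b = -501/220 (b = -4*(-1/55) + 47*(-1/20) = 4/55 - 47/20 = -501/220 ≈ -2.2773)
W(S, U) = -501*U/220
B = -3325/9 (B = 4/9 + (-13414 - 1*(-10085))/9 = 4/9 + (-13414 + 10085)/9 = 4/9 + (⅑)*(-3329) = 4/9 - 3329/9 = -3325/9 ≈ -369.44)
-40108/B - 3297/W(q(15), -147) = -40108/(-3325/9) - 3297/((-501/220*(-147))) = -40108*(-9/3325) - 3297/73647/220 = 360972/3325 - 3297*220/73647 = 360972/3325 - 34540/3507 = 23491496/237975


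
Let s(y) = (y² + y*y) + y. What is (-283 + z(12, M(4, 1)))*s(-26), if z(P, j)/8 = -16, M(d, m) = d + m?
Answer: -544986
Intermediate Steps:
z(P, j) = -128 (z(P, j) = 8*(-16) = -128)
s(y) = y + 2*y² (s(y) = (y² + y²) + y = 2*y² + y = y + 2*y²)
(-283 + z(12, M(4, 1)))*s(-26) = (-283 - 128)*(-26*(1 + 2*(-26))) = -(-10686)*(1 - 52) = -(-10686)*(-51) = -411*1326 = -544986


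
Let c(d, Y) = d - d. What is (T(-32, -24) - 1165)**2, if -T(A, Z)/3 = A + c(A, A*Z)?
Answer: 1142761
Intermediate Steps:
c(d, Y) = 0
T(A, Z) = -3*A (T(A, Z) = -3*(A + 0) = -3*A)
(T(-32, -24) - 1165)**2 = (-3*(-32) - 1165)**2 = (96 - 1165)**2 = (-1069)**2 = 1142761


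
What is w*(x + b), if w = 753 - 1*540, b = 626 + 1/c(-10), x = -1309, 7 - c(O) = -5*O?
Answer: -6255810/43 ≈ -1.4548e+5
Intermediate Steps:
c(O) = 7 + 5*O (c(O) = 7 - (-5)*O = 7 + 5*O)
b = 26917/43 (b = 626 + 1/(7 + 5*(-10)) = 626 + 1/(7 - 50) = 626 + 1/(-43) = 626 - 1/43 = 26917/43 ≈ 625.98)
w = 213 (w = 753 - 540 = 213)
w*(x + b) = 213*(-1309 + 26917/43) = 213*(-29370/43) = -6255810/43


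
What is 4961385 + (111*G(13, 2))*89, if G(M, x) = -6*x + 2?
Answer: 4862595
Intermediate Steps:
G(M, x) = 2 - 6*x
4961385 + (111*G(13, 2))*89 = 4961385 + (111*(2 - 6*2))*89 = 4961385 + (111*(2 - 12))*89 = 4961385 + (111*(-10))*89 = 4961385 - 1110*89 = 4961385 - 98790 = 4862595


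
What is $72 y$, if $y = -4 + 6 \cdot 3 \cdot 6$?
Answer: $7488$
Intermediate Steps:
$y = 104$ ($y = -4 + 6 \cdot 18 = -4 + 108 = 104$)
$72 y = 72 \cdot 104 = 7488$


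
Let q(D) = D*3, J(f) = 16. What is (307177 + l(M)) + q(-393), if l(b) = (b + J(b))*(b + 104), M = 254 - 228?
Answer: 311458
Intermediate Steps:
q(D) = 3*D
M = 26
l(b) = (16 + b)*(104 + b) (l(b) = (b + 16)*(b + 104) = (16 + b)*(104 + b))
(307177 + l(M)) + q(-393) = (307177 + (1664 + 26² + 120*26)) + 3*(-393) = (307177 + (1664 + 676 + 3120)) - 1179 = (307177 + 5460) - 1179 = 312637 - 1179 = 311458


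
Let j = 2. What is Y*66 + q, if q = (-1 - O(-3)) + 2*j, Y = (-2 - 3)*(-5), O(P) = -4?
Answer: 1657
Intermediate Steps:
Y = 25 (Y = -5*(-5) = 25)
q = 7 (q = (-1 - 1*(-4)) + 2*2 = (-1 + 4) + 4 = 3 + 4 = 7)
Y*66 + q = 25*66 + 7 = 1650 + 7 = 1657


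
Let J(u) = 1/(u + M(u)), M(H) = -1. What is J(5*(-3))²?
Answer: 1/256 ≈ 0.0039063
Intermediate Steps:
J(u) = 1/(-1 + u) (J(u) = 1/(u - 1) = 1/(-1 + u))
J(5*(-3))² = (1/(-1 + 5*(-3)))² = (1/(-1 - 15))² = (1/(-16))² = (-1/16)² = 1/256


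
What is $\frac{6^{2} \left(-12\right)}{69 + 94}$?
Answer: $- \frac{432}{163} \approx -2.6503$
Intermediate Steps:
$\frac{6^{2} \left(-12\right)}{69 + 94} = \frac{36 \left(-12\right)}{163} = \left(-432\right) \frac{1}{163} = - \frac{432}{163}$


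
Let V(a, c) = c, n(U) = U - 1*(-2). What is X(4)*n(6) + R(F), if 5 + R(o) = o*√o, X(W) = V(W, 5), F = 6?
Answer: 35 + 6*√6 ≈ 49.697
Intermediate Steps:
n(U) = 2 + U (n(U) = U + 2 = 2 + U)
X(W) = 5
R(o) = -5 + o^(3/2) (R(o) = -5 + o*√o = -5 + o^(3/2))
X(4)*n(6) + R(F) = 5*(2 + 6) + (-5 + 6^(3/2)) = 5*8 + (-5 + 6*√6) = 40 + (-5 + 6*√6) = 35 + 6*√6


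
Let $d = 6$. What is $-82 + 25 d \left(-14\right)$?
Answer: $-2182$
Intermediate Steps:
$-82 + 25 d \left(-14\right) = -82 + 25 \cdot 6 \left(-14\right) = -82 + 25 \left(-84\right) = -82 - 2100 = -2182$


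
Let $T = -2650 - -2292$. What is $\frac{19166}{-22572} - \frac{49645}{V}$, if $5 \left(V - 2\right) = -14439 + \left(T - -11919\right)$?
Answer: $\frac{462330551}{5394708} \approx 85.701$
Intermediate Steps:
$T = -358$ ($T = -2650 + 2292 = -358$)
$V = - \frac{2868}{5}$ ($V = 2 + \frac{-14439 - -11561}{5} = 2 + \frac{-14439 + \left(-358 + 11919\right)}{5} = 2 + \frac{-14439 + 11561}{5} = 2 + \frac{1}{5} \left(-2878\right) = 2 - \frac{2878}{5} = - \frac{2868}{5} \approx -573.6$)
$\frac{19166}{-22572} - \frac{49645}{V} = \frac{19166}{-22572} - \frac{49645}{- \frac{2868}{5}} = 19166 \left(- \frac{1}{22572}\right) - - \frac{248225}{2868} = - \frac{9583}{11286} + \frac{248225}{2868} = \frac{462330551}{5394708}$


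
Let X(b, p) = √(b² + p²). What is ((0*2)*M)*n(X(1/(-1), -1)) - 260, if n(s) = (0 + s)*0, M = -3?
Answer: -260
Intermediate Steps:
n(s) = 0 (n(s) = s*0 = 0)
((0*2)*M)*n(X(1/(-1), -1)) - 260 = ((0*2)*(-3))*0 - 260 = (0*(-3))*0 - 260 = 0*0 - 260 = 0 - 260 = -260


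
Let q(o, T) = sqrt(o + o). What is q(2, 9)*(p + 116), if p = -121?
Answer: -10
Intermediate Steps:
q(o, T) = sqrt(2)*sqrt(o) (q(o, T) = sqrt(2*o) = sqrt(2)*sqrt(o))
q(2, 9)*(p + 116) = (sqrt(2)*sqrt(2))*(-121 + 116) = 2*(-5) = -10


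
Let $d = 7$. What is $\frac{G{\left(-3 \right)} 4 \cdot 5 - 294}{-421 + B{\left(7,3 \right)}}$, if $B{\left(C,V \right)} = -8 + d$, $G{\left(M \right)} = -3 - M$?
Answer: $\frac{147}{211} \approx 0.69668$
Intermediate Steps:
$B{\left(C,V \right)} = -1$ ($B{\left(C,V \right)} = -8 + 7 = -1$)
$\frac{G{\left(-3 \right)} 4 \cdot 5 - 294}{-421 + B{\left(7,3 \right)}} = \frac{\left(-3 - -3\right) 4 \cdot 5 - 294}{-421 - 1} = \frac{\left(-3 + 3\right) 20 - 294}{-422} = \left(0 \cdot 20 - 294\right) \left(- \frac{1}{422}\right) = \left(0 - 294\right) \left(- \frac{1}{422}\right) = \left(-294\right) \left(- \frac{1}{422}\right) = \frac{147}{211}$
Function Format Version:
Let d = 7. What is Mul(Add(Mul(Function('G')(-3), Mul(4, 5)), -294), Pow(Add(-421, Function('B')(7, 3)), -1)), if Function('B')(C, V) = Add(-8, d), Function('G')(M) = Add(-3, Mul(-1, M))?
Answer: Rational(147, 211) ≈ 0.69668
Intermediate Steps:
Function('B')(C, V) = -1 (Function('B')(C, V) = Add(-8, 7) = -1)
Mul(Add(Mul(Function('G')(-3), Mul(4, 5)), -294), Pow(Add(-421, Function('B')(7, 3)), -1)) = Mul(Add(Mul(Add(-3, Mul(-1, -3)), Mul(4, 5)), -294), Pow(Add(-421, -1), -1)) = Mul(Add(Mul(Add(-3, 3), 20), -294), Pow(-422, -1)) = Mul(Add(Mul(0, 20), -294), Rational(-1, 422)) = Mul(Add(0, -294), Rational(-1, 422)) = Mul(-294, Rational(-1, 422)) = Rational(147, 211)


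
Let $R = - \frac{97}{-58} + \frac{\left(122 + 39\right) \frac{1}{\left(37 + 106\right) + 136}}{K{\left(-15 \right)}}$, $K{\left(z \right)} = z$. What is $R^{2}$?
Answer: $\frac{157297112449}{58917852900} \approx 2.6698$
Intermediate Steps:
$R = \frac{396607}{242730}$ ($R = - \frac{97}{-58} + \frac{\left(122 + 39\right) \frac{1}{\left(37 + 106\right) + 136}}{-15} = \left(-97\right) \left(- \frac{1}{58}\right) + \frac{161}{143 + 136} \left(- \frac{1}{15}\right) = \frac{97}{58} + \frac{161}{279} \left(- \frac{1}{15}\right) = \frac{97}{58} - \frac{161}{4185} = \frac{396607}{242730} \approx 1.6339$)
$R^{2} = \left(\frac{396607}{242730}\right)^{2} = \frac{157297112449}{58917852900}$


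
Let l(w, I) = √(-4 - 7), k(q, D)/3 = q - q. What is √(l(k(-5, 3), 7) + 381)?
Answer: √(381 + I*√11) ≈ 19.519 + 0.08496*I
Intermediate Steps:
k(q, D) = 0 (k(q, D) = 3*(q - q) = 3*0 = 0)
l(w, I) = I*√11 (l(w, I) = √(-11) = I*√11)
√(l(k(-5, 3), 7) + 381) = √(I*√11 + 381) = √(381 + I*√11)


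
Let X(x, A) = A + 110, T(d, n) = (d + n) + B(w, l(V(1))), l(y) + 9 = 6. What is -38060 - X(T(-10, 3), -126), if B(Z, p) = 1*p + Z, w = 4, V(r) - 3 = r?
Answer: -38044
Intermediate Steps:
V(r) = 3 + r
l(y) = -3 (l(y) = -9 + 6 = -3)
B(Z, p) = Z + p (B(Z, p) = p + Z = Z + p)
T(d, n) = 1 + d + n (T(d, n) = (d + n) + (4 - 3) = (d + n) + 1 = 1 + d + n)
X(x, A) = 110 + A
-38060 - X(T(-10, 3), -126) = -38060 - (110 - 126) = -38060 - 1*(-16) = -38060 + 16 = -38044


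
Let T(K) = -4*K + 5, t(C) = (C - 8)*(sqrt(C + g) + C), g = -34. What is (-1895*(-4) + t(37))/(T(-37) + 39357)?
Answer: 8653/39510 + 29*sqrt(3)/39510 ≈ 0.22028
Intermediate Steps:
t(C) = (-8 + C)*(C + sqrt(-34 + C)) (t(C) = (C - 8)*(sqrt(C - 34) + C) = (-8 + C)*(sqrt(-34 + C) + C) = (-8 + C)*(C + sqrt(-34 + C)))
T(K) = 5 - 4*K
(-1895*(-4) + t(37))/(T(-37) + 39357) = (-1895*(-4) + (37**2 - 8*37 - 8*sqrt(-34 + 37) + 37*sqrt(-34 + 37)))/((5 - 4*(-37)) + 39357) = (7580 + (1369 - 296 - 8*sqrt(3) + 37*sqrt(3)))/((5 + 148) + 39357) = (7580 + (1073 + 29*sqrt(3)))/(153 + 39357) = (8653 + 29*sqrt(3))/39510 = (8653 + 29*sqrt(3))*(1/39510) = 8653/39510 + 29*sqrt(3)/39510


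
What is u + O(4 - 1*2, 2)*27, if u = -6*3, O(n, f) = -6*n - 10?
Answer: -612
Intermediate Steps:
O(n, f) = -10 - 6*n
u = -18
u + O(4 - 1*2, 2)*27 = -18 + (-10 - 6*(4 - 1*2))*27 = -18 + (-10 - 6*(4 - 2))*27 = -18 + (-10 - 6*2)*27 = -18 + (-10 - 12)*27 = -18 - 22*27 = -18 - 594 = -612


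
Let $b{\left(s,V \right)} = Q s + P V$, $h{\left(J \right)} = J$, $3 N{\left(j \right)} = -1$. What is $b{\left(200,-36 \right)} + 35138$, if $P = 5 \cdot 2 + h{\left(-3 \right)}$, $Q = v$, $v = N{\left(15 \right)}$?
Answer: $\frac{104458}{3} \approx 34819.0$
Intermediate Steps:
$N{\left(j \right)} = - \frac{1}{3}$ ($N{\left(j \right)} = \frac{1}{3} \left(-1\right) = - \frac{1}{3}$)
$v = - \frac{1}{3} \approx -0.33333$
$Q = - \frac{1}{3} \approx -0.33333$
$P = 7$ ($P = 5 \cdot 2 - 3 = 10 - 3 = 7$)
$b{\left(s,V \right)} = 7 V - \frac{s}{3}$ ($b{\left(s,V \right)} = - \frac{s}{3} + 7 V = 7 V - \frac{s}{3}$)
$b{\left(200,-36 \right)} + 35138 = \left(7 \left(-36\right) - \frac{200}{3}\right) + 35138 = \left(-252 - \frac{200}{3}\right) + 35138 = - \frac{956}{3} + 35138 = \frac{104458}{3}$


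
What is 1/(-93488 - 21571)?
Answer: -1/115059 ≈ -8.6912e-6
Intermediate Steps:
1/(-93488 - 21571) = 1/(-115059) = -1/115059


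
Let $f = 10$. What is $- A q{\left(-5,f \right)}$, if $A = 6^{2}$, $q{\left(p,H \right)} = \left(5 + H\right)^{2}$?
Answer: $-8100$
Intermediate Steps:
$A = 36$
$- A q{\left(-5,f \right)} = \left(-1\right) 36 \left(5 + 10\right)^{2} = - 36 \cdot 15^{2} = \left(-36\right) 225 = -8100$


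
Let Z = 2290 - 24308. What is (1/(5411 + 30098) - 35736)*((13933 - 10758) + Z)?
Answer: 23910817746189/35509 ≈ 6.7337e+8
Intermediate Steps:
Z = -22018
(1/(5411 + 30098) - 35736)*((13933 - 10758) + Z) = (1/(5411 + 30098) - 35736)*((13933 - 10758) - 22018) = (1/35509 - 35736)*(3175 - 22018) = (1/35509 - 35736)*(-18843) = -1268949623/35509*(-18843) = 23910817746189/35509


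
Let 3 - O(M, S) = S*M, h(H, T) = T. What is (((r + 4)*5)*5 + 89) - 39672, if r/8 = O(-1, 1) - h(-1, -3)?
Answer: -38083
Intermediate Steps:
O(M, S) = 3 - M*S (O(M, S) = 3 - S*M = 3 - M*S)
r = 56 (r = 8*((3 - 1*(-1)*1) - 1*(-3)) = 8*((3 + 1) + 3) = 8*(4 + 3) = 8*7 = 56)
(((r + 4)*5)*5 + 89) - 39672 = (((56 + 4)*5)*5 + 89) - 39672 = ((60*5)*5 + 89) - 39672 = (300*5 + 89) - 39672 = (1500 + 89) - 39672 = 1589 - 39672 = -38083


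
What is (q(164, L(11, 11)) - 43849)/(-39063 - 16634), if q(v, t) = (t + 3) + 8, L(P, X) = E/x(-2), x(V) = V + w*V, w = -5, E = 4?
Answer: 87675/111394 ≈ 0.78707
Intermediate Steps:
x(V) = -4*V (x(V) = V - 5*V = -4*V)
L(P, X) = ½ (L(P, X) = 4/((-4*(-2))) = 4/8 = 4*(⅛) = ½)
q(v, t) = 11 + t (q(v, t) = (3 + t) + 8 = 11 + t)
(q(164, L(11, 11)) - 43849)/(-39063 - 16634) = ((11 + ½) - 43849)/(-39063 - 16634) = (23/2 - 43849)/(-55697) = -87675/2*(-1/55697) = 87675/111394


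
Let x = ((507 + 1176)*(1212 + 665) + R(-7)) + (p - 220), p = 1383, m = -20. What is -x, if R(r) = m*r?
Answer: -3160294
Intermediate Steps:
R(r) = -20*r
x = 3160294 (x = ((507 + 1176)*(1212 + 665) - 20*(-7)) + (1383 - 220) = (1683*1877 + 140) + 1163 = (3158991 + 140) + 1163 = 3159131 + 1163 = 3160294)
-x = -1*3160294 = -3160294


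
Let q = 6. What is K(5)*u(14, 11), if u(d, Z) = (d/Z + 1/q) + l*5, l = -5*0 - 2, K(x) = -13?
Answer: 7345/66 ≈ 111.29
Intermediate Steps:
l = -2 (l = 0 - 2 = -2)
u(d, Z) = -59/6 + d/Z (u(d, Z) = (d/Z + 1/6) - 2*5 = (d/Z + 1*(⅙)) - 10 = (d/Z + ⅙) - 10 = (⅙ + d/Z) - 10 = -59/6 + d/Z)
K(5)*u(14, 11) = -13*(-59/6 + 14/11) = -13*(-565/66) = 7345/66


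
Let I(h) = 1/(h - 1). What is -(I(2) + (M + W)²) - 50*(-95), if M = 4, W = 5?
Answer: 4668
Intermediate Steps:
I(h) = 1/(-1 + h)
-(I(2) + (M + W)²) - 50*(-95) = -(1/(-1 + 2) + (4 + 5)²) - 50*(-95) = -(1/1 + 9²) + 4750 = -(1 + 81) + 4750 = -1*82 + 4750 = -82 + 4750 = 4668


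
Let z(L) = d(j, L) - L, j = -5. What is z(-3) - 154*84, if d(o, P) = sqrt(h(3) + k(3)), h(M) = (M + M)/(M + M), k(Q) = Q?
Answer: -12931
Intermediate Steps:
h(M) = 1 (h(M) = (2*M)/((2*M)) = (2*M)*(1/(2*M)) = 1)
d(o, P) = 2 (d(o, P) = sqrt(1 + 3) = sqrt(4) = 2)
z(L) = 2 - L
z(-3) - 154*84 = (2 - 1*(-3)) - 154*84 = (2 + 3) - 12936 = 5 - 12936 = -12931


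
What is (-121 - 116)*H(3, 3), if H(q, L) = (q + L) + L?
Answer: -2133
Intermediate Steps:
H(q, L) = q + 2*L (H(q, L) = (L + q) + L = q + 2*L)
(-121 - 116)*H(3, 3) = (-121 - 116)*(3 + 2*3) = -237*(3 + 6) = -237*9 = -2133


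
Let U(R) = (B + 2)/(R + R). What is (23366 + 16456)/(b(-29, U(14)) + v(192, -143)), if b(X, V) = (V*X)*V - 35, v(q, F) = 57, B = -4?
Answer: 7805112/4283 ≈ 1822.3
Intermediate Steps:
U(R) = -1/R (U(R) = (-4 + 2)/(R + R) = -2*1/(2*R) = -1/R)
b(X, V) = -35 + X*V² (b(X, V) = X*V² - 35 = -35 + X*V²)
(23366 + 16456)/(b(-29, U(14)) + v(192, -143)) = (23366 + 16456)/((-35 - 29*(-1/14)²) + 57) = 39822/((-35 - 29*(-1*1/14)²) + 57) = 39822/((-35 - 29*(-1/14)²) + 57) = 39822/((-35 - 29*1/196) + 57) = 39822/((-35 - 29/196) + 57) = 39822/(-6889/196 + 57) = 39822/(4283/196) = 39822*(196/4283) = 7805112/4283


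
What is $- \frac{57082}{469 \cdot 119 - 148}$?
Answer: $- \frac{57082}{55663} \approx -1.0255$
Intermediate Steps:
$- \frac{57082}{469 \cdot 119 - 148} = - \frac{57082}{55811 - 148} = - \frac{57082}{55663}$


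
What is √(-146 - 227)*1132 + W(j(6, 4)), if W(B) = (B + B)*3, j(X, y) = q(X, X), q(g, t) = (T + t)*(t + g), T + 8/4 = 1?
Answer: 360 + 1132*I*√373 ≈ 360.0 + 21863.0*I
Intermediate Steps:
T = -1 (T = -2 + 1 = -1)
q(g, t) = (-1 + t)*(g + t) (q(g, t) = (-1 + t)*(t + g) = (-1 + t)*(g + t))
j(X, y) = -2*X + 2*X² (j(X, y) = X² - X - X + X*X = X² - X - X + X² = -2*X + 2*X²)
W(B) = 6*B (W(B) = (2*B)*3 = 6*B)
√(-146 - 227)*1132 + W(j(6, 4)) = √(-146 - 227)*1132 + 6*(2*6*(-1 + 6)) = √(-373)*1132 + 6*(2*6*5) = (I*√373)*1132 + 6*60 = 1132*I*√373 + 360 = 360 + 1132*I*√373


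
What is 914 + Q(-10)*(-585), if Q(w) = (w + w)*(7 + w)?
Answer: -34186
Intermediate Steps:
Q(w) = 2*w*(7 + w) (Q(w) = (2*w)*(7 + w) = 2*w*(7 + w))
914 + Q(-10)*(-585) = 914 + (2*(-10)*(7 - 10))*(-585) = 914 + (2*(-10)*(-3))*(-585) = 914 + 60*(-585) = 914 - 35100 = -34186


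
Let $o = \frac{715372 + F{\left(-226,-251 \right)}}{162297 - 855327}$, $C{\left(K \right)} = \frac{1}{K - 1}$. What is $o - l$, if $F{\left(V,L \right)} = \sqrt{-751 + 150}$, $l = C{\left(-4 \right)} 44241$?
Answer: $\frac{3065676337}{346515} - \frac{i \sqrt{601}}{693030} \approx 8847.2 - 3.5374 \cdot 10^{-5} i$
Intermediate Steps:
$C{\left(K \right)} = \frac{1}{-1 + K}$
$l = - \frac{44241}{5}$ ($l = \frac{1}{-1 - 4} \cdot 44241 = \frac{1}{-5} \cdot 44241 = \left(- \frac{1}{5}\right) 44241 = - \frac{44241}{5} \approx -8848.2$)
$F{\left(V,L \right)} = i \sqrt{601}$ ($F{\left(V,L \right)} = \sqrt{-601} = i \sqrt{601}$)
$o = - \frac{357686}{346515} - \frac{i \sqrt{601}}{693030}$ ($o = \frac{715372 + i \sqrt{601}}{162297 - 855327} = \frac{715372 + i \sqrt{601}}{-693030} = \left(715372 + i \sqrt{601}\right) \left(- \frac{1}{693030}\right) = - \frac{357686}{346515} - \frac{i \sqrt{601}}{693030} \approx -1.0322 - 3.5374 \cdot 10^{-5} i$)
$o - l = \left(- \frac{357686}{346515} - \frac{i \sqrt{601}}{693030}\right) - - \frac{44241}{5} = \left(- \frac{357686}{346515} - \frac{i \sqrt{601}}{693030}\right) + \frac{44241}{5} = \frac{3065676337}{346515} - \frac{i \sqrt{601}}{693030}$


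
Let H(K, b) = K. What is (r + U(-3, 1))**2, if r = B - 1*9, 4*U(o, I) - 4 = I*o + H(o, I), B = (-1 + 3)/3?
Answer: 2809/36 ≈ 78.028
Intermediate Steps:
B = 2/3 (B = 2*(1/3) = 2/3 ≈ 0.66667)
U(o, I) = 1 + o/4 + I*o/4 (U(o, I) = 1 + (I*o + o)/4 = 1 + (o + I*o)/4 = 1 + (o/4 + I*o/4) = 1 + o/4 + I*o/4)
r = -25/3 (r = 2/3 - 1*9 = 2/3 - 9 = -25/3 ≈ -8.3333)
(r + U(-3, 1))**2 = (-25/3 + (1 + (1/4)*(-3) + (1/4)*1*(-3)))**2 = (-25/3 + (1 - 3/4 - 3/4))**2 = (-25/3 - 1/2)**2 = (-53/6)**2 = 2809/36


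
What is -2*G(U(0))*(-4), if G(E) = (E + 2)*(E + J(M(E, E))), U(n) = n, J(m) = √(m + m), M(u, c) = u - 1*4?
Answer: 32*I*√2 ≈ 45.255*I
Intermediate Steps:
M(u, c) = -4 + u (M(u, c) = u - 4 = -4 + u)
J(m) = √2*√m (J(m) = √(2*m) = √2*√m)
G(E) = (2 + E)*(E + √2*√(-4 + E)) (G(E) = (E + 2)*(E + √2*√(-4 + E)) = (2 + E)*(E + √2*√(-4 + E)))
-2*G(U(0))*(-4) = -2*(0² + 2*0 + 2*√(-8 + 2*0) + 0*√(-8 + 2*0))*(-4) = -2*(0 + 0 + 2*√(-8 + 0) + 0*√(-8 + 0))*(-4) = -2*(0 + 0 + 2*√(-8) + 0*√(-8))*(-4) = -2*(0 + 0 + 2*(2*I*√2) + 0*(2*I*√2))*(-4) = -2*(0 + 0 + 4*I*√2 + 0)*(-4) = -8*I*√2*(-4) = 32*I*√2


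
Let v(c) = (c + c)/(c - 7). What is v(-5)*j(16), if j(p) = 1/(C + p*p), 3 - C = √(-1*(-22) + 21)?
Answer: 1295/402228 + 5*√43/402228 ≈ 0.0033011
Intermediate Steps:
v(c) = 2*c/(-7 + c) (v(c) = (2*c)/(-7 + c) = 2*c/(-7 + c))
C = 3 - √43 (C = 3 - √(-1*(-22) + 21) = 3 - √(22 + 21) = 3 - √43 ≈ -3.5574)
j(p) = 1/(3 + p² - √43) (j(p) = 1/((3 - √43) + p*p) = 1/((3 - √43) + p²) = 1/(3 + p² - √43))
v(-5)*j(16) = (2*(-5)/(-7 - 5))/(3 + 16² - √43) = (2*(-5)/(-12))/(3 + 256 - √43) = (2*(-5)*(-1/12))/(259 - √43) = 5/(6*(259 - √43))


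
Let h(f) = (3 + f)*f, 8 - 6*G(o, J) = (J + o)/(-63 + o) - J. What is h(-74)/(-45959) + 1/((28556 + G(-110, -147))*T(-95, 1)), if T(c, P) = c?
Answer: -7391346534281/64655081675260 ≈ -0.11432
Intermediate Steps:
G(o, J) = 4/3 + J/6 - (J + o)/(6*(-63 + o)) (G(o, J) = 4/3 - ((J + o)/(-63 + o) - J)/6 = 4/3 - (-J + (J + o)/(-63 + o))/6 = 4/3 + (J/6 - (J + o)/(6*(-63 + o))) = 4/3 + J/6 - (J + o)/(6*(-63 + o)))
h(f) = f*(3 + f)
h(-74)/(-45959) + 1/((28556 + G(-110, -147))*T(-95, 1)) = -74*(3 - 74)/(-45959) + 1/((28556 + (-504 - 64*(-147) + 7*(-110) - 147*(-110))/(6*(-63 - 110)))*(-95)) = -74*(-71)*(-1/45959) - 1/95/(28556 + (⅙)*(-504 + 9408 - 770 + 16170)/(-173)) = 5254*(-1/45959) - 1/95/(28556 + (⅙)*(-1/173)*24304) = -5254/45959 - 1/95/(28556 - 12152/519) = -5254/45959 - 1/95/(14808412/519) = -5254/45959 + (519/14808412)*(-1/95) = -5254/45959 - 519/1406799140 = -7391346534281/64655081675260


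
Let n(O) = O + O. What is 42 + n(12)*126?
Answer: 3066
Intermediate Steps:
n(O) = 2*O
42 + n(12)*126 = 42 + (2*12)*126 = 42 + 24*126 = 42 + 3024 = 3066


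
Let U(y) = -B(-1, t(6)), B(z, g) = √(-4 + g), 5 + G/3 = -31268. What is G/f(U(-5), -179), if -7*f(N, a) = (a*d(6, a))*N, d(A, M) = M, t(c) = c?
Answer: -656733*√2/64082 ≈ -14.493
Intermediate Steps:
G = -93819 (G = -15 + 3*(-31268) = -15 - 93804 = -93819)
U(y) = -√2 (U(y) = -√(-4 + 6) = -√2)
f(N, a) = -N*a²/7 (f(N, a) = -a*a*N/7 = -a²*N/7 = -N*a²/7)
G/f(U(-5), -179) = -93819*7*√2/64082 = -656733*√2/64082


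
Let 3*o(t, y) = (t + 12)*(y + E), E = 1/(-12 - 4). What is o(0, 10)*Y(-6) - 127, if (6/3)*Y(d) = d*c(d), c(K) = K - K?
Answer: -127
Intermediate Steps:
E = -1/16 (E = 1/(-16) = -1/16 ≈ -0.062500)
c(K) = 0
Y(d) = 0 (Y(d) = (d*0)/2 = (½)*0 = 0)
o(t, y) = (12 + t)*(-1/16 + y)/3 (o(t, y) = ((t + 12)*(y - 1/16))/3 = ((12 + t)*(-1/16 + y))/3 = (12 + t)*(-1/16 + y)/3)
o(0, 10)*Y(-6) - 127 = (-¼ + 4*10 - 1/48*0 + (⅓)*0*10)*0 - 127 = (-¼ + 40 + 0 + 0)*0 - 127 = (159/4)*0 - 127 = 0 - 127 = -127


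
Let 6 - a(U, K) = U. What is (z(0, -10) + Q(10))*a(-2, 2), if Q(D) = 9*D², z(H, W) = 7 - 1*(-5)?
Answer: 7296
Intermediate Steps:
a(U, K) = 6 - U
z(H, W) = 12 (z(H, W) = 7 + 5 = 12)
(z(0, -10) + Q(10))*a(-2, 2) = (12 + 9*10²)*(6 - 1*(-2)) = (12 + 9*100)*(6 + 2) = (12 + 900)*8 = 912*8 = 7296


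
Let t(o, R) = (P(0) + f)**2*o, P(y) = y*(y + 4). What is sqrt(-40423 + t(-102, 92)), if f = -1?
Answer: 5*I*sqrt(1621) ≈ 201.31*I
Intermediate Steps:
P(y) = y*(4 + y)
t(o, R) = o (t(o, R) = (0*(4 + 0) - 1)**2*o = (0*4 - 1)**2*o = (0 - 1)**2*o = (-1)**2*o = 1*o = o)
sqrt(-40423 + t(-102, 92)) = sqrt(-40423 - 102) = sqrt(-40525) = 5*I*sqrt(1621)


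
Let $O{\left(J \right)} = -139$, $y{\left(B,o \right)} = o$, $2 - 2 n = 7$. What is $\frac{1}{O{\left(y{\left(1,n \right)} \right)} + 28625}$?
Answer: $\frac{1}{28486} \approx 3.5105 \cdot 10^{-5}$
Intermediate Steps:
$n = - \frac{5}{2}$ ($n = 1 - \frac{7}{2} = - \frac{5}{2} \approx -2.5$)
$\frac{1}{O{\left(y{\left(1,n \right)} \right)} + 28625} = \frac{1}{-139 + 28625} = \frac{1}{28486}$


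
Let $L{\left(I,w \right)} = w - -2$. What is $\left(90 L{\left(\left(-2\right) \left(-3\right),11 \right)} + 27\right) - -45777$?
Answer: $46974$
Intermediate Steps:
$L{\left(I,w \right)} = 2 + w$ ($L{\left(I,w \right)} = w + 2 = 2 + w$)
$\left(90 L{\left(\left(-2\right) \left(-3\right),11 \right)} + 27\right) - -45777 = \left(90 \left(2 + 11\right) + 27\right) - -45777 = \left(90 \cdot 13 + 27\right) + 45777 = \left(1170 + 27\right) + 45777 = 1197 + 45777 = 46974$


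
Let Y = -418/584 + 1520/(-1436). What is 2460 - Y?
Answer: 258062871/104828 ≈ 2461.8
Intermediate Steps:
Y = -185991/104828 (Y = -418*1/584 + 1520*(-1/1436) = -209/292 - 380/359 = -185991/104828 ≈ -1.7743)
2460 - Y = 2460 - 1*(-185991/104828) = 2460 + 185991/104828 = 258062871/104828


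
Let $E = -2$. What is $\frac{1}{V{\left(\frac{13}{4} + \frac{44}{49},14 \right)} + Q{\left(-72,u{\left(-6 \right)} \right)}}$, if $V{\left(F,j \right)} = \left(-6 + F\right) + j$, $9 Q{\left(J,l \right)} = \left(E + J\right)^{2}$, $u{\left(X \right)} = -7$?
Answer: $\frac{1764}{1094725} \approx 0.0016114$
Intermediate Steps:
$Q{\left(J,l \right)} = \frac{\left(-2 + J\right)^{2}}{9}$
$V{\left(F,j \right)} = -6 + F + j$
$\frac{1}{V{\left(\frac{13}{4} + \frac{44}{49},14 \right)} + Q{\left(-72,u{\left(-6 \right)} \right)}} = \frac{1}{\left(-6 + \left(\frac{13}{4} + \frac{44}{49}\right) + 14\right) + \frac{\left(-2 - 72\right)^{2}}{9}} = \frac{1}{\left(-6 + \left(13 \cdot \frac{1}{4} + 44 \cdot \frac{1}{49}\right) + 14\right) + \frac{\left(-74\right)^{2}}{9}} = \frac{1}{\left(-6 + \left(\frac{13}{4} + \frac{44}{49}\right) + 14\right) + \frac{1}{9} \cdot 5476} = \frac{1}{\left(-6 + \frac{813}{196} + 14\right) + \frac{5476}{9}} = \frac{1}{\frac{2381}{196} + \frac{5476}{9}} = \frac{1}{\frac{1094725}{1764}} = \frac{1764}{1094725}$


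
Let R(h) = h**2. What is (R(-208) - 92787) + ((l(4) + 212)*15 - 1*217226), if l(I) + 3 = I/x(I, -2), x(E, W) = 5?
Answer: -263602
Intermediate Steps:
l(I) = -3 + I/5
(R(-208) - 92787) + ((l(4) + 212)*15 - 1*217226) = ((-208)**2 - 92787) + (((-3 + (1/5)*4) + 212)*15 - 1*217226) = (43264 - 92787) + (((-3 + 4/5) + 212)*15 - 217226) = -49523 + ((-11/5 + 212)*15 - 217226) = -49523 + ((1049/5)*15 - 217226) = -49523 + (3147 - 217226) = -49523 - 214079 = -263602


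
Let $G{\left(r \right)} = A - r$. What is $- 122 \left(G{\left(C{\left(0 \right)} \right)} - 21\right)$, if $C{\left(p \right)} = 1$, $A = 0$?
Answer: $2684$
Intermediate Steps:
$G{\left(r \right)} = - r$ ($G{\left(r \right)} = 0 - r = - r$)
$- 122 \left(G{\left(C{\left(0 \right)} \right)} - 21\right) = - 122 \left(\left(-1\right) 1 - 21\right) = - 122 \left(-1 - 21\right) = \left(-122\right) \left(-22\right) = 2684$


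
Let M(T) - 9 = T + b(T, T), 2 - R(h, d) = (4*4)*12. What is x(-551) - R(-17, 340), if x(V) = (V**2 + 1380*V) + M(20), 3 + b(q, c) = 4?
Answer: -456559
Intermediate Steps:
b(q, c) = 1 (b(q, c) = -3 + 4 = 1)
R(h, d) = -190 (R(h, d) = 2 - 4*4*12 = 2 - 16*12 = 2 - 1*192 = 2 - 192 = -190)
M(T) = 10 + T (M(T) = 9 + (T + 1) = 9 + (1 + T) = 10 + T)
x(V) = 30 + V**2 + 1380*V (x(V) = (V**2 + 1380*V) + (10 + 20) = (V**2 + 1380*V) + 30 = 30 + V**2 + 1380*V)
x(-551) - R(-17, 340) = (30 + (-551)**2 + 1380*(-551)) - 1*(-190) = (30 + 303601 - 760380) + 190 = -456749 + 190 = -456559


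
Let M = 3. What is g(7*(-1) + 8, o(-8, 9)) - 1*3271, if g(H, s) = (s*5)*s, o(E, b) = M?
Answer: -3226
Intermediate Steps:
o(E, b) = 3
g(H, s) = 5*s² (g(H, s) = (5*s)*s = 5*s²)
g(7*(-1) + 8, o(-8, 9)) - 1*3271 = 5*3² - 1*3271 = 5*9 - 3271 = 45 - 3271 = -3226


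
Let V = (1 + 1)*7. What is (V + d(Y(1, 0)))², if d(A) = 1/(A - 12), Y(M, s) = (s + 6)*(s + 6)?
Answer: 113569/576 ≈ 197.17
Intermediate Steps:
Y(M, s) = (6 + s)² (Y(M, s) = (6 + s)*(6 + s) = (6 + s)²)
d(A) = 1/(-12 + A)
V = 14 (V = 2*7 = 14)
(V + d(Y(1, 0)))² = (14 + 1/(-12 + (6 + 0)²))² = (14 + 1/(-12 + 6²))² = (14 + 1/(-12 + 36))² = (14 + 1/24)² = (337/24)² = 113569/576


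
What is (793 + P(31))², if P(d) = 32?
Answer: 680625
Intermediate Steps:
(793 + P(31))² = (793 + 32)² = 825² = 680625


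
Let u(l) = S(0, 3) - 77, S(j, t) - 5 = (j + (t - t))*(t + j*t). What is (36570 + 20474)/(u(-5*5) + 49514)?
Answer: 28522/24721 ≈ 1.1538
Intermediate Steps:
S(j, t) = 5 + j*(t + j*t) (S(j, t) = 5 + (j + (t - t))*(t + j*t) = 5 + (j + 0)*(t + j*t) = 5 + j*(t + j*t))
u(l) = -72 (u(l) = (5 + 0*3 + 3*0**2) - 77 = (5 + 0 + 3*0) - 77 = (5 + 0 + 0) - 77 = 5 - 77 = -72)
(36570 + 20474)/(u(-5*5) + 49514) = (36570 + 20474)/(-72 + 49514) = 57044/49442 = 57044*(1/49442) = 28522/24721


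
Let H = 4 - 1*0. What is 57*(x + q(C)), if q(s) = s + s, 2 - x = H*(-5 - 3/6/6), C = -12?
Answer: -95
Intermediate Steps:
H = 4 (H = 4 + 0 = 4)
x = 67/3 (x = 2 - 4*(-5 - 3/6/6) = 2 - 4*(-5 - 3*1/6*(1/6)) = 2 - 4*(-5 - 1/2*1/6) = 2 - 4*(-5 - 1/12) = 2 - 4*(-61)/12 = 2 - 1*(-61/3) = 2 + 61/3 = 67/3 ≈ 22.333)
q(s) = 2*s
57*(x + q(C)) = 57*(67/3 + 2*(-12)) = 57*(67/3 - 24) = 57*(-5/3) = -95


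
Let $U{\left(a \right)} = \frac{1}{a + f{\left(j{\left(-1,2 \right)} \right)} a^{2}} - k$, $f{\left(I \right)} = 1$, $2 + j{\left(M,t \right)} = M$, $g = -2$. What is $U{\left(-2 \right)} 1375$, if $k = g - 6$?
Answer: $\frac{23375}{2} \approx 11688.0$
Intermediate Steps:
$j{\left(M,t \right)} = -2 + M$
$k = -8$ ($k = -2 - 6 = -8$)
$U{\left(a \right)} = 8 + \frac{1}{a + a^{2}}$ ($U{\left(a \right)} = \frac{1}{a + 1 a^{2}} - -8 = \frac{1}{a + a^{2}} + 8 = 8 + \frac{1}{a + a^{2}}$)
$U{\left(-2 \right)} 1375 = \frac{1 + 8 \left(-2\right) + 8 \left(-2\right)^{2}}{\left(-2\right) \left(1 - 2\right)} 1375 = - \frac{1 - 16 + 8 \cdot 4}{2 \left(-1\right)} 1375 = \left(- \frac{1}{2}\right) \left(-1\right) \left(1 - 16 + 32\right) 1375 = \left(- \frac{1}{2}\right) \left(-1\right) 17 \cdot 1375 = \frac{17}{2} \cdot 1375 = \frac{23375}{2}$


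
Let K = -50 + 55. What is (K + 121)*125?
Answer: 15750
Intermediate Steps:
K = 5
(K + 121)*125 = (5 + 121)*125 = 126*125 = 15750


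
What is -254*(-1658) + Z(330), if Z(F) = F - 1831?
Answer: 419631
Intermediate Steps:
Z(F) = -1831 + F
-254*(-1658) + Z(330) = -254*(-1658) + (-1831 + 330) = 421132 - 1501 = 419631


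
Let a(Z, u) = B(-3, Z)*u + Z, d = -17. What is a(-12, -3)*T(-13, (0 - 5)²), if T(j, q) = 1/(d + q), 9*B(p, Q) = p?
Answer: -11/8 ≈ -1.3750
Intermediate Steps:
B(p, Q) = p/9
T(j, q) = 1/(-17 + q)
a(Z, u) = Z - u/3 (a(Z, u) = ((⅑)*(-3))*u + Z = -u/3 + Z = Z - u/3)
a(-12, -3)*T(-13, (0 - 5)²) = (-12 - ⅓*(-3))/(-17 + (0 - 5)²) = (-12 + 1)/(-17 + (-5)²) = -11/(-17 + 25) = -11/8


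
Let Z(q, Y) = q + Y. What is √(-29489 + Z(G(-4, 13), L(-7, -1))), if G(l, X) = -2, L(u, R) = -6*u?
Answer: 7*I*√601 ≈ 171.61*I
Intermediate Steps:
Z(q, Y) = Y + q
√(-29489 + Z(G(-4, 13), L(-7, -1))) = √(-29489 + (-6*(-7) - 2)) = √(-29489 + (42 - 2)) = √(-29489 + 40) = √(-29449) = 7*I*√601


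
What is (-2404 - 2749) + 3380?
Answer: -1773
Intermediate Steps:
(-2404 - 2749) + 3380 = -5153 + 3380 = -1773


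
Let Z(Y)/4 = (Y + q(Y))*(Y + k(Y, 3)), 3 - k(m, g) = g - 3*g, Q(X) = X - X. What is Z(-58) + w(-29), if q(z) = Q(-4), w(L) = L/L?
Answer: 11369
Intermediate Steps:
Q(X) = 0
k(m, g) = 3 + 2*g (k(m, g) = 3 - (g - 3*g) = 3 - (-2)*g = 3 + 2*g)
w(L) = 1
q(z) = 0
Z(Y) = 4*Y*(9 + Y) (Z(Y) = 4*((Y + 0)*(Y + (3 + 2*3))) = 4*(Y*(Y + (3 + 6))) = 4*(Y*(Y + 9)) = 4*(Y*(9 + Y)) = 4*Y*(9 + Y))
Z(-58) + w(-29) = 4*(-58)*(9 - 58) + 1 = 4*(-58)*(-49) + 1 = 11368 + 1 = 11369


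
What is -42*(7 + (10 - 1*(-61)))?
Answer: -3276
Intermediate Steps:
-42*(7 + (10 - 1*(-61))) = -42*(7 + (10 + 61)) = -42*(7 + 71) = -42*78 = -3276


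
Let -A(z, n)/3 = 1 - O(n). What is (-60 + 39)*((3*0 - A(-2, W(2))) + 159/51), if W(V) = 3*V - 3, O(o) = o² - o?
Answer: 4242/17 ≈ 249.53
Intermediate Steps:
W(V) = -3 + 3*V
A(z, n) = -3 + 3*n*(-1 + n) (A(z, n) = -3*(1 - n*(-1 + n)) = -3 + 3*n*(-1 + n))
(-60 + 39)*((3*0 - A(-2, W(2))) + 159/51) = (-60 + 39)*((3*0 - (-3 + 3*(-3 + 3*2)*(-1 + (-3 + 3*2)))) + 159/51) = -21*((0 - (-3 + 3*(-3 + 6)*(-1 + (-3 + 6)))) + 159*(1/51)) = -21*((0 - (-3 + 3*3*(-1 + 3))) + 53/17) = -21*((0 - (-3 + 3*3*2)) + 53/17) = -21*((0 - (-3 + 18)) + 53/17) = -21*((0 - 1*15) + 53/17) = -21*((0 - 15) + 53/17) = -21*(-15 + 53/17) = -21*(-202/17) = 4242/17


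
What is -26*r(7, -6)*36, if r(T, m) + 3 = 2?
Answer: 936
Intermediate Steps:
r(T, m) = -1 (r(T, m) = -3 + 2 = -1)
-26*r(7, -6)*36 = -26*(-1)*36 = 26*36 = 936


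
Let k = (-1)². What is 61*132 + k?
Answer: 8053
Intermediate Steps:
k = 1
61*132 + k = 61*132 + 1 = 8052 + 1 = 8053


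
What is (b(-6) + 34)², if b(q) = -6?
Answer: 784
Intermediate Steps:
(b(-6) + 34)² = (-6 + 34)² = 28² = 784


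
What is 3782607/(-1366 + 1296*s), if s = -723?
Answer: -3782607/938374 ≈ -4.0310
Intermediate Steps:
3782607/(-1366 + 1296*s) = 3782607/(-1366 + 1296*(-723)) = 3782607/(-1366 - 937008) = 3782607/(-938374) = 3782607*(-1/938374) = -3782607/938374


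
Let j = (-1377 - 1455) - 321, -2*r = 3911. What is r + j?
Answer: -10217/2 ≈ -5108.5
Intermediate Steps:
r = -3911/2 (r = -½*3911 = -3911/2 ≈ -1955.5)
j = -3153 (j = -2832 - 321 = -3153)
r + j = -3911/2 - 3153 = -10217/2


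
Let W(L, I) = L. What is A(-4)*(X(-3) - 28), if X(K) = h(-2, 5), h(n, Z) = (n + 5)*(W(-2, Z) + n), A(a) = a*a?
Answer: -640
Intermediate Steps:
A(a) = a²
h(n, Z) = (-2 + n)*(5 + n) (h(n, Z) = (n + 5)*(-2 + n) = (5 + n)*(-2 + n) = (-2 + n)*(5 + n))
X(K) = -12 (X(K) = -10 + (-2)² + 3*(-2) = -10 + 4 - 6 = -12)
A(-4)*(X(-3) - 28) = (-4)²*(-12 - 28) = 16*(-40) = -640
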